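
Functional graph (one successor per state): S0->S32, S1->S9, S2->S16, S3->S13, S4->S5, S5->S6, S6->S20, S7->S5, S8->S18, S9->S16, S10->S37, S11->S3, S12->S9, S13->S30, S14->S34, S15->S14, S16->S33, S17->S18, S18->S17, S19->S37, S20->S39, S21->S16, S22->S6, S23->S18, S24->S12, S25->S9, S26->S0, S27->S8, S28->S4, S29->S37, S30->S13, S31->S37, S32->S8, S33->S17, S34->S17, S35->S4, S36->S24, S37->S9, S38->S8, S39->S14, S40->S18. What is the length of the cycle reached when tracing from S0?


Trace from S0 until a state repeats:
  S0 -> S32 -> S8 -> S18 -> S17 -> S18
S18 first seen at step 3, revisited at step 5.
Cycle length = 5 - 3 = 2

2


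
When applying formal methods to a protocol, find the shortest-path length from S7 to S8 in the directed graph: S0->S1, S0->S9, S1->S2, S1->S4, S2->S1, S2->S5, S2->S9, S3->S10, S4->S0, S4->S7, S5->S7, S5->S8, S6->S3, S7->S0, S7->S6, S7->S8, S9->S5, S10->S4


BFS layer-by-layer from S7:
  dist 0: {S7}
  dist 1: {S0, S6, S8}
  -> S8 reached at distance 1
Shortest path length = 1

1


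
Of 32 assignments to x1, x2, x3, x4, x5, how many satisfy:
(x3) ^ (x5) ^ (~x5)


CNF with 3 clauses over 5 vars (32 assignments).
An assignment satisfies CNF iff every clause has >=1 true literal.
Check each row (bits = x1,x2,x3,x4,x5; clause T/F shown):
  row 0 [00000]: clauses=FFT -> 0
  row 1 [00001]: clauses=FTF -> 0
  row 2 [00010]: clauses=FFT -> 0
  row 3 [00011]: clauses=FTF -> 0
  row 4 [00100]: clauses=TFT -> 0
  row 5 [00101]: clauses=TTF -> 0
  row 6 [00110]: clauses=TFT -> 0
  row 7 [00111]: clauses=TTF -> 0
  row 8 [01000]: clauses=FFT -> 0
  row 9 [01001]: clauses=FTF -> 0
  row 10 [01010]: clauses=FFT -> 0
  row 11 [01011]: clauses=FTF -> 0
  row 12 [01100]: clauses=TFT -> 0
  row 13 [01101]: clauses=TTF -> 0
  row 14 [01110]: clauses=TFT -> 0
  row 15 [01111]: clauses=TTF -> 0
  row 16 [10000]: clauses=FFT -> 0
  row 17 [10001]: clauses=FTF -> 0
  row 18 [10010]: clauses=FFT -> 0
  row 19 [10011]: clauses=FTF -> 0
  row 20 [10100]: clauses=TFT -> 0
  row 21 [10101]: clauses=TTF -> 0
  row 22 [10110]: clauses=TFT -> 0
  row 23 [10111]: clauses=TTF -> 0
  row 24 [11000]: clauses=FFT -> 0
  row 25 [11001]: clauses=FTF -> 0
  row 26 [11010]: clauses=FFT -> 0
  row 27 [11011]: clauses=FTF -> 0
  row 28 [11100]: clauses=TFT -> 0
  row 29 [11101]: clauses=TTF -> 0
  row 30 [11110]: clauses=TFT -> 0
  row 31 [11111]: clauses=TTF -> 0
Full result column, 8 rows per line (x1,x2 fixed per line; x3,x4,x5 runs 000..111 left to right):
  rows 0-7 [x1,x2=00]: 00000000  (ones: 0)
  rows 8-15 [x1,x2=01]: 00000000  (ones: 0)
  rows 16-23 [x1,x2=10]: 00000000  (ones: 0)
  rows 24-31 [x1,x2=11]: 00000000  (ones: 0)
Satisfying assignments = 0+0+0+0 = 0

0


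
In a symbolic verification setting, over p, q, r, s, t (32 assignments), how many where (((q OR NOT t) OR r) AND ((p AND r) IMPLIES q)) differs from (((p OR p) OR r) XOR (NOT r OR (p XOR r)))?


F1 = (((q OR NOT t) OR r) AND ((p AND r) IMPLIES q))
F2 = (((p OR p) OR r) XOR (NOT r OR (p XOR r)))
Evaluate both on each of 32 rows (bits = p,q,r,s,t):
  row 0 [00000]: F1=1 F2=1 -> 0
  row 1 [00001]: F1=0 F2=1 (differ) -> 1
  row 2 [00010]: F1=1 F2=1 -> 0
  row 3 [00011]: F1=0 F2=1 (differ) -> 1
  row 4 [00100]: F1=1 F2=0 (differ) -> 1
  row 5 [00101]: F1=1 F2=0 (differ) -> 1
  row 6 [00110]: F1=1 F2=0 (differ) -> 1
  row 7 [00111]: F1=1 F2=0 (differ) -> 1
  row 8 [01000]: F1=1 F2=1 -> 0
  row 9 [01001]: F1=1 F2=1 -> 0
  row 10 [01010]: F1=1 F2=1 -> 0
  row 11 [01011]: F1=1 F2=1 -> 0
  row 12 [01100]: F1=1 F2=0 (differ) -> 1
  row 13 [01101]: F1=1 F2=0 (differ) -> 1
  row 14 [01110]: F1=1 F2=0 (differ) -> 1
  row 15 [01111]: F1=1 F2=0 (differ) -> 1
  row 16 [10000]: F1=1 F2=0 (differ) -> 1
  row 17 [10001]: F1=0 F2=0 -> 0
  row 18 [10010]: F1=1 F2=0 (differ) -> 1
  row 19 [10011]: F1=0 F2=0 -> 0
  row 20 [10100]: F1=0 F2=1 (differ) -> 1
  row 21 [10101]: F1=0 F2=1 (differ) -> 1
  row 22 [10110]: F1=0 F2=1 (differ) -> 1
  row 23 [10111]: F1=0 F2=1 (differ) -> 1
  row 24 [11000]: F1=1 F2=0 (differ) -> 1
  row 25 [11001]: F1=1 F2=0 (differ) -> 1
  row 26 [11010]: F1=1 F2=0 (differ) -> 1
  row 27 [11011]: F1=1 F2=0 (differ) -> 1
  row 28 [11100]: F1=1 F2=1 -> 0
  row 29 [11101]: F1=1 F2=1 -> 0
  row 30 [11110]: F1=1 F2=1 -> 0
  row 31 [11111]: F1=1 F2=1 -> 0
Full result column, 8 rows per line (p,q fixed per line; r,s,t runs 000..111 left to right):
  rows 0-7 [p,q=00]: 01011111  (ones: 6)
  rows 8-15 [p,q=01]: 00001111  (ones: 4)
  rows 16-23 [p,q=10]: 10101111  (ones: 6)
  rows 24-31 [p,q=11]: 11110000  (ones: 4)
Disagreements = 6+4+6+4 = 20

20


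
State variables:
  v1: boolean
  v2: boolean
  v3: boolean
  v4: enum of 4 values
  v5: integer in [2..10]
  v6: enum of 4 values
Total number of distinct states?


State space = product of domain sizes of all variables.
Domain sizes:
  v1 (boolean): 2
  v2 (boolean): 2
  v3 (boolean): 2
  v4 (enum of 4 values): 4
  v5 (integer in [2..10]): 9
  v6 (enum of 4 values): 4
Product = 2 * 2 * 2 * 4 * 9 * 4 = 1152

1152


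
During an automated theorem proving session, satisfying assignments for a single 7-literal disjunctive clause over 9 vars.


Step 1: Total=2^9=512
Step 2: Unsat when all 7 false: 2^2=4
Step 3: Sat=512-4=508

508


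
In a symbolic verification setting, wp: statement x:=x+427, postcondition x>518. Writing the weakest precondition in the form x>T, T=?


Formula: wp(x:=E, P) = P[E/x] (substitute E for x in postcondition)
Step 1: Postcondition: x>518
Step 2: Substitute x+427 for x: x+427>518
Step 3: Solve for x: x > 518-427 = 91

91


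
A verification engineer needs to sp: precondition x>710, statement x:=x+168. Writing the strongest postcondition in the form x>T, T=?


Formula: sp(P, x:=E) = exists old_x. (x = E[old_x/x]) AND P[old_x/x] (old_x is the value of x before the assignment; eliminate old_x by solving x = E[old_x/x] for old_x)
Step 1: Precondition P: x>710, i.e. old_x > 710
Step 2: Assignment gives x = old_x + 168, so old_x = x - 168
Step 3: Substitute into P: x - 168 > 710
Step 4: Simplify: x > 710+168 = 878

878


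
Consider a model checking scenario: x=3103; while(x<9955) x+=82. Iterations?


Step 1: x goes from 3103 toward 9955 by 82; the body runs while x<9955, so iterations = ceil((bound-start)/step)
Step 2: Distance=6852
Step 3: ceil(6852/82)=84

84


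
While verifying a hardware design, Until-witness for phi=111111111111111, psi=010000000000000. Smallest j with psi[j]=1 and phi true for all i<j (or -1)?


(phi U psi) at 0: need smallest j with psi[j]=1 and phi[i]=1 for all i in [0,j).
Scan from step 0:
  step 0: phi=1, psi=0 -> continue
  step 1: psi=1 and phi held for [0,1) -> witness found
Witness step = 1

1


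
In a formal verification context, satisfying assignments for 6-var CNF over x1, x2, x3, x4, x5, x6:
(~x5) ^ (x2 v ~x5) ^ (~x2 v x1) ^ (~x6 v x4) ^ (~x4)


CNF with 5 clauses over 6 vars (64 assignments).
An assignment satisfies CNF iff every clause has >=1 true literal.
Check each row (bits = x1,x2,x3,x4,x5,x6; clause T/F shown):
  row 0 [000000]: clauses=TTTTT -> 1
  row 1 [000001]: clauses=TTTFT -> 0
  row 2 [000010]: clauses=FFTTT -> 0
  row 3 [000011]: clauses=FFTFT -> 0
  row 4 [000100]: clauses=TTTTF -> 0
  (every remaining row is evaluated the same way; all 64 results are listed next)
Full result column, 8 rows per line (x1,x2,x3 fixed per line; x4,x5,x6 runs 000..111 left to right):
  rows 0-7 [x1,x2,x3=000]: 10000000  (ones: 1)
  rows 8-15 [x1,x2,x3=001]: 10000000  (ones: 1)
  rows 16-23 [x1,x2,x3=010]: 00000000  (ones: 0)
  rows 24-31 [x1,x2,x3=011]: 00000000  (ones: 0)
  rows 32-39 [x1,x2,x3=100]: 10000000  (ones: 1)
  rows 40-47 [x1,x2,x3=101]: 10000000  (ones: 1)
  rows 48-55 [x1,x2,x3=110]: 10000000  (ones: 1)
  rows 56-63 [x1,x2,x3=111]: 10000000  (ones: 1)
Satisfying assignments = 1+1+0+0+1+1+1+1 = 6

6


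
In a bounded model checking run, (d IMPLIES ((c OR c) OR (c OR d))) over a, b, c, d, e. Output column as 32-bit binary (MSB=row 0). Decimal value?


Formula: (d IMPLIES ((c OR c) OR (c OR d))) over a, b, c, d, e (32 rows)
Evaluate each row (bits = a,b,c,d,e, MSB first):
  row 0 [00000]: (0 IMPLIES ((0 OR 0) OR (0 OR 0))) -> 1
  row 1 [00001]: (0 IMPLIES ((0 OR 0) OR (0 OR 0))) -> 1
  row 2 [00010]: (1 IMPLIES ((0 OR 0) OR (0 OR 1))) -> 1
  row 3 [00011]: (1 IMPLIES ((0 OR 0) OR (0 OR 1))) -> 1
  row 4 [00100]: (0 IMPLIES ((1 OR 1) OR (1 OR 0))) -> 1
  row 5 [00101]: (0 IMPLIES ((1 OR 1) OR (1 OR 0))) -> 1
  row 6 [00110]: (1 IMPLIES ((1 OR 1) OR (1 OR 1))) -> 1
  row 7 [00111]: (1 IMPLIES ((1 OR 1) OR (1 OR 1))) -> 1
  row 8 [01000]: (0 IMPLIES ((0 OR 0) OR (0 OR 0))) -> 1
  row 9 [01001]: (0 IMPLIES ((0 OR 0) OR (0 OR 0))) -> 1
  row 10 [01010]: (1 IMPLIES ((0 OR 0) OR (0 OR 1))) -> 1
  row 11 [01011]: (1 IMPLIES ((0 OR 0) OR (0 OR 1))) -> 1
  row 12 [01100]: (0 IMPLIES ((1 OR 1) OR (1 OR 0))) -> 1
  row 13 [01101]: (0 IMPLIES ((1 OR 1) OR (1 OR 0))) -> 1
  row 14 [01110]: (1 IMPLIES ((1 OR 1) OR (1 OR 1))) -> 1
  row 15 [01111]: (1 IMPLIES ((1 OR 1) OR (1 OR 1))) -> 1
  row 16 [10000]: (0 IMPLIES ((0 OR 0) OR (0 OR 0))) -> 1
  row 17 [10001]: (0 IMPLIES ((0 OR 0) OR (0 OR 0))) -> 1
  row 18 [10010]: (1 IMPLIES ((0 OR 0) OR (0 OR 1))) -> 1
  row 19 [10011]: (1 IMPLIES ((0 OR 0) OR (0 OR 1))) -> 1
  row 20 [10100]: (0 IMPLIES ((1 OR 1) OR (1 OR 0))) -> 1
  row 21 [10101]: (0 IMPLIES ((1 OR 1) OR (1 OR 0))) -> 1
  row 22 [10110]: (1 IMPLIES ((1 OR 1) OR (1 OR 1))) -> 1
  row 23 [10111]: (1 IMPLIES ((1 OR 1) OR (1 OR 1))) -> 1
  row 24 [11000]: (0 IMPLIES ((0 OR 0) OR (0 OR 0))) -> 1
  row 25 [11001]: (0 IMPLIES ((0 OR 0) OR (0 OR 0))) -> 1
  row 26 [11010]: (1 IMPLIES ((0 OR 0) OR (0 OR 1))) -> 1
  row 27 [11011]: (1 IMPLIES ((0 OR 0) OR (0 OR 1))) -> 1
  row 28 [11100]: (0 IMPLIES ((1 OR 1) OR (1 OR 0))) -> 1
  row 29 [11101]: (0 IMPLIES ((1 OR 1) OR (1 OR 0))) -> 1
  row 30 [11110]: (1 IMPLIES ((1 OR 1) OR (1 OR 1))) -> 1
  row 31 [11111]: (1 IMPLIES ((1 OR 1) OR (1 OR 1))) -> 1
Full result column, 4 rows per line (a,b,c fixed per line; d,e runs 00..11 left to right):
  rows 0-3 [a,b,c=000]: 1111  = hex F
  rows 4-7 [a,b,c=001]: 1111  = hex F
  rows 8-11 [a,b,c=010]: 1111  = hex F
  rows 12-15 [a,b,c=011]: 1111  = hex F
  rows 16-19 [a,b,c=100]: 1111  = hex F
  rows 20-23 [a,b,c=101]: 1111  = hex F
  rows 24-27 [a,b,c=110]: 1111  = hex F
  rows 28-31 [a,b,c=111]: 1111  = hex F
Output column (row 0 .. row 31) = 11111111111111111111111111111111
Output column grouped in 4s = 1111 1111 1111 1111 1111 1111 1111 1111 = 0xFFFFFFFF
Convert to decimal digit by digit (value = value*16 + digit):
  F -> 15
  15*16 + 15 (F) = 255
  255*16 + 15 (F) = 4095
  4095*16 + 15 (F) = 65535
  65535*16 + 15 (F) = 1048575
  1048575*16 + 15 (F) = 16777215
  16777215*16 + 15 (F) = 268435455
  268435455*16 + 15 (F) = 4294967295
Decimal = 4294967295

4294967295


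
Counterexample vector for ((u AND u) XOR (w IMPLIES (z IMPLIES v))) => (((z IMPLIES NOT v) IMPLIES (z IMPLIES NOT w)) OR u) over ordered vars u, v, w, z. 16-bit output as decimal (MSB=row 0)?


F1 = ((u AND u) XOR (w IMPLIES (z IMPLIES v)))
F2 = (((z IMPLIES NOT v) IMPLIES (z IMPLIES NOT w)) OR u)
Counterexample to F1=>F2 is where F1=1 and F2=0.
Evaluate each row (bits = u,v,w,z, MSB first):
  row 0 [0000]: F1=1 F2=1 -> F1&~F2 -> 0
  row 1 [0001]: F1=1 F2=1 -> F1&~F2 -> 0
  row 2 [0010]: F1=1 F2=1 -> F1&~F2 -> 0
  row 3 [0011]: F1=0 F2=0 -> F1&~F2 -> 0
  row 4 [0100]: F1=1 F2=1 -> F1&~F2 -> 0
  row 5 [0101]: F1=1 F2=1 -> F1&~F2 -> 0
  row 6 [0110]: F1=1 F2=1 -> F1&~F2 -> 0
  row 7 [0111]: F1=1 F2=1 -> F1&~F2 -> 0
  row 8 [1000]: F1=0 F2=1 -> F1&~F2 -> 0
  row 9 [1001]: F1=0 F2=1 -> F1&~F2 -> 0
  row 10 [1010]: F1=0 F2=1 -> F1&~F2 -> 0
  row 11 [1011]: F1=1 F2=1 -> F1&~F2 -> 0
  row 12 [1100]: F1=0 F2=1 -> F1&~F2 -> 0
  row 13 [1101]: F1=0 F2=1 -> F1&~F2 -> 0
  row 14 [1110]: F1=0 F2=1 -> F1&~F2 -> 0
  row 15 [1111]: F1=0 F2=1 -> F1&~F2 -> 0
Full result column, 4 rows per line (u,v fixed per line; w,z runs 00..11 left to right):
  rows 0-3 [u,v=00]: 0000  = hex 0
  rows 4-7 [u,v=01]: 0000  = hex 0
  rows 8-11 [u,v=10]: 0000  = hex 0
  rows 12-15 [u,v=11]: 0000  = hex 0
Counterexample vector (row 0 .. row 15) = 0000000000000000
Output column grouped in 4s = 0000 0000 0000 0000 = 0x0000
Convert to decimal digit by digit (value = value*16 + digit):
  0 -> 0
  0*16 + 0 = 0
  0*16 + 0 = 0
  0*16 + 0 = 0
Decimal = 0

0


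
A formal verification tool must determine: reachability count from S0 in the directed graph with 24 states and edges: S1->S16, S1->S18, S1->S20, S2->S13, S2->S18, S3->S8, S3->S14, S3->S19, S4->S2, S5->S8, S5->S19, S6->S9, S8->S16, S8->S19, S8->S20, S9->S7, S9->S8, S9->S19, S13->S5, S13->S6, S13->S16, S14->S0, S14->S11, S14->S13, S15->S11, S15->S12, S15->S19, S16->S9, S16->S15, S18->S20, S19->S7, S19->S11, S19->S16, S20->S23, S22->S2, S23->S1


BFS from S0:
  layer 0: {S0}
Reachable set: {S0}
Count = 1

1


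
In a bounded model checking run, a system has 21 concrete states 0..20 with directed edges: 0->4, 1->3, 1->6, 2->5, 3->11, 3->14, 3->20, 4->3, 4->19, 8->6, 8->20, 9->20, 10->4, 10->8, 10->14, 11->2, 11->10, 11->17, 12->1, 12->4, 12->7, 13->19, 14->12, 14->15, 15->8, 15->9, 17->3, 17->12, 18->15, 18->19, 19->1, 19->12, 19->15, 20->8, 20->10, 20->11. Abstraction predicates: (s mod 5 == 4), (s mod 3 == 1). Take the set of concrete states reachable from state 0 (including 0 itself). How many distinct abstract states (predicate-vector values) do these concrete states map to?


BFS from 0:
Concrete reachable: {0, 1, 2, 3, 4, 5, 6, 7, 8, 9, 10, 11, 12, 14, 15, 17, 19, 20}
Abstract via predicates (s mod 5 == 4), (s mod 3 == 1):
  (0,0) <- {0, 2, 3, 5, 6, 8, 11, 12, 15, 17, 20}
  (0,1) <- {1, 7, 10}
  (1,0) <- {9, 14}
  (1,1) <- {4, 19}
Distinct abstract states = 4

4


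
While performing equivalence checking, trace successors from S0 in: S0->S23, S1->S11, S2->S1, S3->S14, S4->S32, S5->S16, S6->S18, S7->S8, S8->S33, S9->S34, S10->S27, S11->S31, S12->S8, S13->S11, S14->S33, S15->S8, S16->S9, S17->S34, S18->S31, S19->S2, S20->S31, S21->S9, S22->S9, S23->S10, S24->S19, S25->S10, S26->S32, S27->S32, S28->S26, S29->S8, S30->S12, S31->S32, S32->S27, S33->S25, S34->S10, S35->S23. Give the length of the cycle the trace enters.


Trace from S0 until a state repeats:
  S0 -> S23 -> S10 -> S27 -> S32 -> S27
S27 first seen at step 3, revisited at step 5.
Cycle length = 5 - 3 = 2

2


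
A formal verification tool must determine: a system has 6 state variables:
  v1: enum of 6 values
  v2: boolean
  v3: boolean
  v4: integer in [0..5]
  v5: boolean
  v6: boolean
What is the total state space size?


State space = product of domain sizes of all variables.
Domain sizes:
  v1 (enum of 6 values): 6
  v2 (boolean): 2
  v3 (boolean): 2
  v4 (integer in [0..5]): 6
  v5 (boolean): 2
  v6 (boolean): 2
Product = 6 * 2 * 2 * 6 * 2 * 2 = 576

576


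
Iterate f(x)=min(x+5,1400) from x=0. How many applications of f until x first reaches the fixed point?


Step 1: x=0, cap=1400, increment=5
Step 2: x grows by 5 each step until capped at 1400; fixed point is x=1400
Step 3: iterations = ceil(1400/5) = 280

280


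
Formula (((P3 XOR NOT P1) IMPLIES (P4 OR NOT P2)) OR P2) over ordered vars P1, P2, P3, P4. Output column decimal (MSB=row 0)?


Formula: (((P3 XOR NOT P1) IMPLIES (P4 OR NOT P2)) OR P2) over P1, P2, P3, P4 (16 rows)
Evaluate each row (bits = P1,P2,P3,P4, MSB first):
  row 0 [0000]: (((0 XOR NOT 0) IMPLIES (0 OR NOT 0)) OR 0) -> 1
  row 1 [0001]: (((0 XOR NOT 0) IMPLIES (1 OR NOT 0)) OR 0) -> 1
  row 2 [0010]: (((1 XOR NOT 0) IMPLIES (0 OR NOT 0)) OR 0) -> 1
  row 3 [0011]: (((1 XOR NOT 0) IMPLIES (1 OR NOT 0)) OR 0) -> 1
  row 4 [0100]: (((0 XOR NOT 0) IMPLIES (0 OR NOT 1)) OR 1) -> 1
  row 5 [0101]: (((0 XOR NOT 0) IMPLIES (1 OR NOT 1)) OR 1) -> 1
  row 6 [0110]: (((1 XOR NOT 0) IMPLIES (0 OR NOT 1)) OR 1) -> 1
  row 7 [0111]: (((1 XOR NOT 0) IMPLIES (1 OR NOT 1)) OR 1) -> 1
  row 8 [1000]: (((0 XOR NOT 1) IMPLIES (0 OR NOT 0)) OR 0) -> 1
  row 9 [1001]: (((0 XOR NOT 1) IMPLIES (1 OR NOT 0)) OR 0) -> 1
  row 10 [1010]: (((1 XOR NOT 1) IMPLIES (0 OR NOT 0)) OR 0) -> 1
  row 11 [1011]: (((1 XOR NOT 1) IMPLIES (1 OR NOT 0)) OR 0) -> 1
  row 12 [1100]: (((0 XOR NOT 1) IMPLIES (0 OR NOT 1)) OR 1) -> 1
  row 13 [1101]: (((0 XOR NOT 1) IMPLIES (1 OR NOT 1)) OR 1) -> 1
  row 14 [1110]: (((1 XOR NOT 1) IMPLIES (0 OR NOT 1)) OR 1) -> 1
  row 15 [1111]: (((1 XOR NOT 1) IMPLIES (1 OR NOT 1)) OR 1) -> 1
Full result column, 4 rows per line (P1,P2 fixed per line; P3,P4 runs 00..11 left to right):
  rows 0-3 [P1,P2=00]: 1111  = hex F
  rows 4-7 [P1,P2=01]: 1111  = hex F
  rows 8-11 [P1,P2=10]: 1111  = hex F
  rows 12-15 [P1,P2=11]: 1111  = hex F
Output column (row 0 .. row 15) = 1111111111111111
Output column grouped in 4s = 1111 1111 1111 1111 = 0xFFFF
Convert to decimal digit by digit (value = value*16 + digit):
  F -> 15
  15*16 + 15 (F) = 255
  255*16 + 15 (F) = 4095
  4095*16 + 15 (F) = 65535
Decimal = 65535

65535


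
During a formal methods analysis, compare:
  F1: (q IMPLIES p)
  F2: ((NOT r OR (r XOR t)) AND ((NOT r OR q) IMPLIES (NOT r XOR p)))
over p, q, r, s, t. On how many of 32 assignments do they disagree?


F1 = (q IMPLIES p)
F2 = ((NOT r OR (r XOR t)) AND ((NOT r OR q) IMPLIES (NOT r XOR p)))
Evaluate both on each of 32 rows (bits = p,q,r,s,t):
  row 0 [00000]: F1=1 F2=1 -> 0
  row 1 [00001]: F1=1 F2=1 -> 0
  row 2 [00010]: F1=1 F2=1 -> 0
  row 3 [00011]: F1=1 F2=1 -> 0
  row 4 [00100]: F1=1 F2=1 -> 0
  row 5 [00101]: F1=1 F2=0 (differ) -> 1
  row 6 [00110]: F1=1 F2=1 -> 0
  row 7 [00111]: F1=1 F2=0 (differ) -> 1
  row 8 [01000]: F1=0 F2=1 (differ) -> 1
  row 9 [01001]: F1=0 F2=1 (differ) -> 1
  row 10 [01010]: F1=0 F2=1 (differ) -> 1
  row 11 [01011]: F1=0 F2=1 (differ) -> 1
  row 12 [01100]: F1=0 F2=0 -> 0
  row 13 [01101]: F1=0 F2=0 -> 0
  row 14 [01110]: F1=0 F2=0 -> 0
  row 15 [01111]: F1=0 F2=0 -> 0
  row 16 [10000]: F1=1 F2=0 (differ) -> 1
  row 17 [10001]: F1=1 F2=0 (differ) -> 1
  row 18 [10010]: F1=1 F2=0 (differ) -> 1
  row 19 [10011]: F1=1 F2=0 (differ) -> 1
  row 20 [10100]: F1=1 F2=1 -> 0
  row 21 [10101]: F1=1 F2=0 (differ) -> 1
  row 22 [10110]: F1=1 F2=1 -> 0
  row 23 [10111]: F1=1 F2=0 (differ) -> 1
  row 24 [11000]: F1=1 F2=0 (differ) -> 1
  row 25 [11001]: F1=1 F2=0 (differ) -> 1
  row 26 [11010]: F1=1 F2=0 (differ) -> 1
  row 27 [11011]: F1=1 F2=0 (differ) -> 1
  row 28 [11100]: F1=1 F2=1 -> 0
  row 29 [11101]: F1=1 F2=0 (differ) -> 1
  row 30 [11110]: F1=1 F2=1 -> 0
  row 31 [11111]: F1=1 F2=0 (differ) -> 1
Full result column, 8 rows per line (p,q fixed per line; r,s,t runs 000..111 left to right):
  rows 0-7 [p,q=00]: 00000101  (ones: 2)
  rows 8-15 [p,q=01]: 11110000  (ones: 4)
  rows 16-23 [p,q=10]: 11110101  (ones: 6)
  rows 24-31 [p,q=11]: 11110101  (ones: 6)
Disagreements = 2+4+6+6 = 18

18


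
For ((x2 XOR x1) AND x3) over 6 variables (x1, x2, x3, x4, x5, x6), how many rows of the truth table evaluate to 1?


Formula: ((x2 XOR x1) AND x3) over 6 vars (64 rows)
Evaluate each row (x1, x2, x3, x4, x5, x6 as bits, MSB first):
  row 0 [000000]: ((0 XOR 0) AND 0) -> 0
  row 1 [000001]: ((0 XOR 0) AND 0) -> 0
  row 2 [000010]: ((0 XOR 0) AND 0) -> 0
  row 3 [000011]: ((0 XOR 0) AND 0) -> 0
  row 4 [000100]: ((0 XOR 0) AND 0) -> 0
  (every remaining row is evaluated the same way; all 64 results are listed next)
Full result column, 8 rows per line (x1,x2,x3 fixed per line; x4,x5,x6 runs 000..111 left to right):
  rows 0-7 [x1,x2,x3=000]: 00000000  (ones: 0)
  rows 8-15 [x1,x2,x3=001]: 00000000  (ones: 0)
  rows 16-23 [x1,x2,x3=010]: 00000000  (ones: 0)
  rows 24-31 [x1,x2,x3=011]: 11111111  (ones: 8)
  rows 32-39 [x1,x2,x3=100]: 00000000  (ones: 0)
  rows 40-47 [x1,x2,x3=101]: 11111111  (ones: 8)
  rows 48-55 [x1,x2,x3=110]: 00000000  (ones: 0)
  rows 56-63 [x1,x2,x3=111]: 00000000  (ones: 0)
Count of 1-rows = 0+0+0+8+0+8+0+0 = 16

16


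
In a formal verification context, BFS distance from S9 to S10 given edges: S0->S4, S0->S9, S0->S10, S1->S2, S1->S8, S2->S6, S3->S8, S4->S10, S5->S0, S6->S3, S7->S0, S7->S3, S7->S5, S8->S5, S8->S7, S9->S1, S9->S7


BFS layer-by-layer from S9:
  dist 0: {S9}
  dist 1: {S1, S7}
  dist 2: {S0, S2, S3, S5, S8}
  dist 3: {S4, S6, S10}
  -> S10 reached at distance 3
Shortest path length = 3

3


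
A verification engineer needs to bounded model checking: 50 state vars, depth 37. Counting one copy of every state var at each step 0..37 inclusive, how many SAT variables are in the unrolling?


BMC unrolls to depth k, creating one copy of each state var for steps 0..k.
Step count = 37 + 1 = 38 (steps 0 through 37)
Vars per step = 50
Total = 50 * 38 = 1900

1900


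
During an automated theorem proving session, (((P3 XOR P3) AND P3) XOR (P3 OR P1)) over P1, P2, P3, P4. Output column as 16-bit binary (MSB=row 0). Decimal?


Formula: (((P3 XOR P3) AND P3) XOR (P3 OR P1)) over P1, P2, P3, P4 (16 rows)
Evaluate each row (bits = P1,P2,P3,P4, MSB first):
  row 0 [0000]: (((0 XOR 0) AND 0) XOR (0 OR 0)) -> 0
  row 1 [0001]: (((0 XOR 0) AND 0) XOR (0 OR 0)) -> 0
  row 2 [0010]: (((1 XOR 1) AND 1) XOR (1 OR 0)) -> 1
  row 3 [0011]: (((1 XOR 1) AND 1) XOR (1 OR 0)) -> 1
  row 4 [0100]: (((0 XOR 0) AND 0) XOR (0 OR 0)) -> 0
  row 5 [0101]: (((0 XOR 0) AND 0) XOR (0 OR 0)) -> 0
  row 6 [0110]: (((1 XOR 1) AND 1) XOR (1 OR 0)) -> 1
  row 7 [0111]: (((1 XOR 1) AND 1) XOR (1 OR 0)) -> 1
  row 8 [1000]: (((0 XOR 0) AND 0) XOR (0 OR 1)) -> 1
  row 9 [1001]: (((0 XOR 0) AND 0) XOR (0 OR 1)) -> 1
  row 10 [1010]: (((1 XOR 1) AND 1) XOR (1 OR 1)) -> 1
  row 11 [1011]: (((1 XOR 1) AND 1) XOR (1 OR 1)) -> 1
  row 12 [1100]: (((0 XOR 0) AND 0) XOR (0 OR 1)) -> 1
  row 13 [1101]: (((0 XOR 0) AND 0) XOR (0 OR 1)) -> 1
  row 14 [1110]: (((1 XOR 1) AND 1) XOR (1 OR 1)) -> 1
  row 15 [1111]: (((1 XOR 1) AND 1) XOR (1 OR 1)) -> 1
Full result column, 4 rows per line (P1,P2 fixed per line; P3,P4 runs 00..11 left to right):
  rows 0-3 [P1,P2=00]: 0011  = hex 3
  rows 4-7 [P1,P2=01]: 0011  = hex 3
  rows 8-11 [P1,P2=10]: 1111  = hex F
  rows 12-15 [P1,P2=11]: 1111  = hex F
Output column (row 0 .. row 15) = 0011001111111111
Output column grouped in 4s = 0011 0011 1111 1111 = 0x33FF
Convert to decimal digit by digit (value = value*16 + digit):
  3 -> 3
  3*16 + 3 = 51
  51*16 + 15 (F) = 831
  831*16 + 15 (F) = 13311
Decimal = 13311

13311


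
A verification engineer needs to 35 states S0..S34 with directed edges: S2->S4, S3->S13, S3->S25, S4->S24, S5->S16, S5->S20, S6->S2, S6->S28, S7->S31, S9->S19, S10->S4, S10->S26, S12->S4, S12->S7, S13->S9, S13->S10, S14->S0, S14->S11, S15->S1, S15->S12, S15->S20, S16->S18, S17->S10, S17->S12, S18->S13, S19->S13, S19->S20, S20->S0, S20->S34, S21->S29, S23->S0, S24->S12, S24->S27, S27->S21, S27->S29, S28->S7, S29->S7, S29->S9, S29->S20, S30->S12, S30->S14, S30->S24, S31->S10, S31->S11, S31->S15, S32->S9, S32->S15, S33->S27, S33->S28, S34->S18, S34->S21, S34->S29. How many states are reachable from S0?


BFS from S0:
  layer 0: {S0}
Reachable set: {S0}
Count = 1

1


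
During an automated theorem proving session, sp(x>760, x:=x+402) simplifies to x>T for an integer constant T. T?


Formula: sp(P, x:=E) = exists old_x. (x = E[old_x/x]) AND P[old_x/x] (old_x is the value of x before the assignment; eliminate old_x by solving x = E[old_x/x] for old_x)
Step 1: Precondition P: x>760, i.e. old_x > 760
Step 2: Assignment gives x = old_x + 402, so old_x = x - 402
Step 3: Substitute into P: x - 402 > 760
Step 4: Simplify: x > 760+402 = 1162

1162


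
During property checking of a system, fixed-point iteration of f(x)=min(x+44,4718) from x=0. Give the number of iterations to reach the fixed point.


Step 1: x=0, cap=4718, increment=44
Step 2: x grows by 44 each step until capped at 4718; fixed point is x=4718
Step 3: iterations = ceil(4718/44) = 108

108


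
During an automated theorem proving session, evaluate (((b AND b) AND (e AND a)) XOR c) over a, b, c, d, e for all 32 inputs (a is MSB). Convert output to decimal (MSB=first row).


Formula: (((b AND b) AND (e AND a)) XOR c) over a, b, c, d, e (32 rows)
Evaluate each row (bits = a,b,c,d,e, MSB first):
  row 0 [00000]: (((0 AND 0) AND (0 AND 0)) XOR 0) -> 0
  row 1 [00001]: (((0 AND 0) AND (1 AND 0)) XOR 0) -> 0
  row 2 [00010]: (((0 AND 0) AND (0 AND 0)) XOR 0) -> 0
  row 3 [00011]: (((0 AND 0) AND (1 AND 0)) XOR 0) -> 0
  row 4 [00100]: (((0 AND 0) AND (0 AND 0)) XOR 1) -> 1
  row 5 [00101]: (((0 AND 0) AND (1 AND 0)) XOR 1) -> 1
  row 6 [00110]: (((0 AND 0) AND (0 AND 0)) XOR 1) -> 1
  row 7 [00111]: (((0 AND 0) AND (1 AND 0)) XOR 1) -> 1
  row 8 [01000]: (((1 AND 1) AND (0 AND 0)) XOR 0) -> 0
  row 9 [01001]: (((1 AND 1) AND (1 AND 0)) XOR 0) -> 0
  row 10 [01010]: (((1 AND 1) AND (0 AND 0)) XOR 0) -> 0
  row 11 [01011]: (((1 AND 1) AND (1 AND 0)) XOR 0) -> 0
  row 12 [01100]: (((1 AND 1) AND (0 AND 0)) XOR 1) -> 1
  row 13 [01101]: (((1 AND 1) AND (1 AND 0)) XOR 1) -> 1
  row 14 [01110]: (((1 AND 1) AND (0 AND 0)) XOR 1) -> 1
  row 15 [01111]: (((1 AND 1) AND (1 AND 0)) XOR 1) -> 1
  row 16 [10000]: (((0 AND 0) AND (0 AND 1)) XOR 0) -> 0
  row 17 [10001]: (((0 AND 0) AND (1 AND 1)) XOR 0) -> 0
  row 18 [10010]: (((0 AND 0) AND (0 AND 1)) XOR 0) -> 0
  row 19 [10011]: (((0 AND 0) AND (1 AND 1)) XOR 0) -> 0
  row 20 [10100]: (((0 AND 0) AND (0 AND 1)) XOR 1) -> 1
  row 21 [10101]: (((0 AND 0) AND (1 AND 1)) XOR 1) -> 1
  row 22 [10110]: (((0 AND 0) AND (0 AND 1)) XOR 1) -> 1
  row 23 [10111]: (((0 AND 0) AND (1 AND 1)) XOR 1) -> 1
  row 24 [11000]: (((1 AND 1) AND (0 AND 1)) XOR 0) -> 0
  row 25 [11001]: (((1 AND 1) AND (1 AND 1)) XOR 0) -> 1
  row 26 [11010]: (((1 AND 1) AND (0 AND 1)) XOR 0) -> 0
  row 27 [11011]: (((1 AND 1) AND (1 AND 1)) XOR 0) -> 1
  row 28 [11100]: (((1 AND 1) AND (0 AND 1)) XOR 1) -> 1
  row 29 [11101]: (((1 AND 1) AND (1 AND 1)) XOR 1) -> 0
  row 30 [11110]: (((1 AND 1) AND (0 AND 1)) XOR 1) -> 1
  row 31 [11111]: (((1 AND 1) AND (1 AND 1)) XOR 1) -> 0
Full result column, 4 rows per line (a,b,c fixed per line; d,e runs 00..11 left to right):
  rows 0-3 [a,b,c=000]: 0000  = hex 0
  rows 4-7 [a,b,c=001]: 1111  = hex F
  rows 8-11 [a,b,c=010]: 0000  = hex 0
  rows 12-15 [a,b,c=011]: 1111  = hex F
  rows 16-19 [a,b,c=100]: 0000  = hex 0
  rows 20-23 [a,b,c=101]: 1111  = hex F
  rows 24-27 [a,b,c=110]: 0101  = hex 5
  rows 28-31 [a,b,c=111]: 1010  = hex A
Output column (row 0 .. row 31) = 00001111000011110000111101011010
Output column grouped in 4s = 0000 1111 0000 1111 0000 1111 0101 1010 = 0x0F0F0F5A
Convert to decimal digit by digit (value = value*16 + digit):
  0 -> 0
  0*16 + 15 (F) = 15
  15*16 + 0 = 240
  240*16 + 15 (F) = 3855
  3855*16 + 0 = 61680
  61680*16 + 15 (F) = 986895
  986895*16 + 5 = 15790325
  15790325*16 + 10 (A) = 252645210
Decimal = 252645210

252645210


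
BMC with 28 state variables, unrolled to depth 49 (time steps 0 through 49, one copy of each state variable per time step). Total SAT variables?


BMC unrolls to depth k, creating one copy of each state var for steps 0..k.
Step count = 49 + 1 = 50 (steps 0 through 49)
Vars per step = 28
Total = 28 * 50 = 1400

1400


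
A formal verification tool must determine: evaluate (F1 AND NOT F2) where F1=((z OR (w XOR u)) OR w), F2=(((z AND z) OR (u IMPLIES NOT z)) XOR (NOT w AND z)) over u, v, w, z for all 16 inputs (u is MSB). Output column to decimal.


F1 = ((z OR (w XOR u)) OR w)
F2 = (((z AND z) OR (u IMPLIES NOT z)) XOR (NOT w AND z))
Counterexample to F1=>F2 is where F1=1 and F2=0.
Evaluate each row (bits = u,v,w,z, MSB first):
  row 0 [0000]: F1=0 F2=1 -> F1&~F2 -> 0
  row 1 [0001]: F1=1 F2=0 -> F1&~F2 -> 1
  row 2 [0010]: F1=1 F2=1 -> F1&~F2 -> 0
  row 3 [0011]: F1=1 F2=1 -> F1&~F2 -> 0
  row 4 [0100]: F1=0 F2=1 -> F1&~F2 -> 0
  row 5 [0101]: F1=1 F2=0 -> F1&~F2 -> 1
  row 6 [0110]: F1=1 F2=1 -> F1&~F2 -> 0
  row 7 [0111]: F1=1 F2=1 -> F1&~F2 -> 0
  row 8 [1000]: F1=1 F2=1 -> F1&~F2 -> 0
  row 9 [1001]: F1=1 F2=0 -> F1&~F2 -> 1
  row 10 [1010]: F1=1 F2=1 -> F1&~F2 -> 0
  row 11 [1011]: F1=1 F2=1 -> F1&~F2 -> 0
  row 12 [1100]: F1=1 F2=1 -> F1&~F2 -> 0
  row 13 [1101]: F1=1 F2=0 -> F1&~F2 -> 1
  row 14 [1110]: F1=1 F2=1 -> F1&~F2 -> 0
  row 15 [1111]: F1=1 F2=1 -> F1&~F2 -> 0
Full result column, 4 rows per line (u,v fixed per line; w,z runs 00..11 left to right):
  rows 0-3 [u,v=00]: 0100  = hex 4
  rows 4-7 [u,v=01]: 0100  = hex 4
  rows 8-11 [u,v=10]: 0100  = hex 4
  rows 12-15 [u,v=11]: 0100  = hex 4
Counterexample vector (row 0 .. row 15) = 0100010001000100
Output column grouped in 4s = 0100 0100 0100 0100 = 0x4444
Convert to decimal digit by digit (value = value*16 + digit):
  4 -> 4
  4*16 + 4 = 68
  68*16 + 4 = 1092
  1092*16 + 4 = 17476
Decimal = 17476

17476


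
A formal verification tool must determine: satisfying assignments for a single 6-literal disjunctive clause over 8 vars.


Step 1: Total=2^8=256
Step 2: Unsat when all 6 false: 2^2=4
Step 3: Sat=256-4=252

252


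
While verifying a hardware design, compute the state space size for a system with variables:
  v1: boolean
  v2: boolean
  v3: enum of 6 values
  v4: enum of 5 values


State space = product of domain sizes of all variables.
Domain sizes:
  v1 (boolean): 2
  v2 (boolean): 2
  v3 (enum of 6 values): 6
  v4 (enum of 5 values): 5
Product = 2 * 2 * 6 * 5 = 120

120


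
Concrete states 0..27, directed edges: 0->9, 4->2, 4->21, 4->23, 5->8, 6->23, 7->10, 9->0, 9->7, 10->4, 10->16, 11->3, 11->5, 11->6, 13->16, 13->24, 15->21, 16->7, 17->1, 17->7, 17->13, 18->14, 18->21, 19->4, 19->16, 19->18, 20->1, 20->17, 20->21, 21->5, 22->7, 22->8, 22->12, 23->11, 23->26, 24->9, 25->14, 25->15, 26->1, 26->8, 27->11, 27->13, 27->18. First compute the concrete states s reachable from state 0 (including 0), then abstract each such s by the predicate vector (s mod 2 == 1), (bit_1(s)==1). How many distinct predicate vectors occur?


BFS from 0:
Concrete reachable: {0, 1, 2, 3, 4, 5, 6, 7, 8, 9, 10, 11, 16, 21, 23, 26}
Abstract via predicates (s mod 2 == 1), (bit_1(s)==1):
  (0,0) <- {0, 4, 8, 16}
  (0,1) <- {2, 6, 10, 26}
  (1,0) <- {1, 5, 9, 21}
  (1,1) <- {3, 7, 11, 23}
Distinct abstract states = 4

4


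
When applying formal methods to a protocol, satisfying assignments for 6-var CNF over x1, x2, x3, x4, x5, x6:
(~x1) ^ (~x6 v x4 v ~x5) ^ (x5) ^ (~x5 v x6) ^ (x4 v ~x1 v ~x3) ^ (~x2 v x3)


CNF with 6 clauses over 6 vars (64 assignments).
An assignment satisfies CNF iff every clause has >=1 true literal.
Check each row (bits = x1,x2,x3,x4,x5,x6; clause T/F shown):
  row 0 [000000]: clauses=TTFTTT -> 0
  row 1 [000001]: clauses=TTFTTT -> 0
  row 2 [000010]: clauses=TTTFTT -> 0
  row 3 [000011]: clauses=TFTTTT -> 0
  row 4 [000100]: clauses=TTFTTT -> 0
  (every remaining row is evaluated the same way; all 64 results are listed next)
Full result column, 8 rows per line (x1,x2,x3 fixed per line; x4,x5,x6 runs 000..111 left to right):
  rows 0-7 [x1,x2,x3=000]: 00000001  (ones: 1)
  rows 8-15 [x1,x2,x3=001]: 00000001  (ones: 1)
  rows 16-23 [x1,x2,x3=010]: 00000000  (ones: 0)
  rows 24-31 [x1,x2,x3=011]: 00000001  (ones: 1)
  rows 32-39 [x1,x2,x3=100]: 00000000  (ones: 0)
  rows 40-47 [x1,x2,x3=101]: 00000000  (ones: 0)
  rows 48-55 [x1,x2,x3=110]: 00000000  (ones: 0)
  rows 56-63 [x1,x2,x3=111]: 00000000  (ones: 0)
Satisfying assignments = 1+1+0+1+0+0+0+0 = 3

3


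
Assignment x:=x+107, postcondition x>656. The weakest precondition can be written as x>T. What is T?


Formula: wp(x:=E, P) = P[E/x] (substitute E for x in postcondition)
Step 1: Postcondition: x>656
Step 2: Substitute x+107 for x: x+107>656
Step 3: Solve for x: x > 656-107 = 549

549


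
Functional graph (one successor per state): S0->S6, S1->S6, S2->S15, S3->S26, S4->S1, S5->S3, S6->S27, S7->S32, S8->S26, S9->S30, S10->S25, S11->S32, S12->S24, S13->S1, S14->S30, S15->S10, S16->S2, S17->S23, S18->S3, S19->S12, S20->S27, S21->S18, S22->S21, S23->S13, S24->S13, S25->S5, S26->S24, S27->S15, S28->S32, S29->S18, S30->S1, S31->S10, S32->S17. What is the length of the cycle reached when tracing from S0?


Trace from S0 until a state repeats:
  S0 -> S6 -> S27 -> S15 -> S10 -> S25 -> S5 -> S3 -> S26 -> S24 -> S13 -> S1 -> S6
S6 first seen at step 1, revisited at step 12.
Cycle length = 12 - 1 = 11

11


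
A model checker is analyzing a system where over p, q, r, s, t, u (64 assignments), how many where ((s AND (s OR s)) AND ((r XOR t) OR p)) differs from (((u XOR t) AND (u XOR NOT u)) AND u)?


F1 = ((s AND (s OR s)) AND ((r XOR t) OR p))
F2 = (((u XOR t) AND (u XOR NOT u)) AND u)
Evaluate both on each of 64 rows (bits = p,q,r,s,t,u):
  row 0 [000000]: F1=0 F2=0 -> 0
  row 1 [000001]: F1=0 F2=1 (differ) -> 1
  row 2 [000010]: F1=0 F2=0 -> 0
  row 3 [000011]: F1=0 F2=0 -> 0
  row 4 [000100]: F1=0 F2=0 -> 0
  (every remaining row is evaluated the same way; all 64 results are listed next)
Full result column, 8 rows per line (p,q,r fixed per line; s,t,u runs 000..111 left to right):
  rows 0-7 [p,q,r=000]: 01000111  (ones: 4)
  rows 8-15 [p,q,r=001]: 01001000  (ones: 2)
  rows 16-23 [p,q,r=010]: 01000111  (ones: 4)
  rows 24-31 [p,q,r=011]: 01001000  (ones: 2)
  rows 32-39 [p,q,r=100]: 01001011  (ones: 4)
  rows 40-47 [p,q,r=101]: 01001011  (ones: 4)
  rows 48-55 [p,q,r=110]: 01001011  (ones: 4)
  rows 56-63 [p,q,r=111]: 01001011  (ones: 4)
Disagreements = 4+2+4+2+4+4+4+4 = 28

28


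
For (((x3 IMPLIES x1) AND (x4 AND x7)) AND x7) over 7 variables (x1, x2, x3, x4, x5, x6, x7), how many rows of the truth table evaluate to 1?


Formula: (((x3 IMPLIES x1) AND (x4 AND x7)) AND x7) over 7 vars (128 rows)
Evaluate each row (x1, x2, x3, x4, x5, x6, x7 as bits, MSB first):
  row 0 [0000000]: (((0 IMPLIES 0) AND (0 AND 0)) AND 0) -> 0
  row 1 [0000001]: (((0 IMPLIES 0) AND (0 AND 1)) AND 1) -> 0
  row 2 [0000010]: (((0 IMPLIES 0) AND (0 AND 0)) AND 0) -> 0
  row 3 [0000011]: (((0 IMPLIES 0) AND (0 AND 1)) AND 1) -> 0
  row 4 [0000100]: (((0 IMPLIES 0) AND (0 AND 0)) AND 0) -> 0
  (every remaining row is evaluated the same way; all 128 results are listed next)
Full result column, 8 rows per line (x1,x2,x3,x4 fixed per line; x5,x6,x7 runs 000..111 left to right):
  rows 0-7 [x1,x2,x3,x4=0000]: 00000000  (ones: 0)
  rows 8-15 [x1,x2,x3,x4=0001]: 01010101  (ones: 4)
  rows 16-23 [x1,x2,x3,x4=0010]: 00000000  (ones: 0)
  rows 24-31 [x1,x2,x3,x4=0011]: 00000000  (ones: 0)
  rows 32-39 [x1,x2,x3,x4=0100]: 00000000  (ones: 0)
  rows 40-47 [x1,x2,x3,x4=0101]: 01010101  (ones: 4)
  rows 48-55 [x1,x2,x3,x4=0110]: 00000000  (ones: 0)
  rows 56-63 [x1,x2,x3,x4=0111]: 00000000  (ones: 0)
  rows 64-71 [x1,x2,x3,x4=1000]: 00000000  (ones: 0)
  rows 72-79 [x1,x2,x3,x4=1001]: 01010101  (ones: 4)
  rows 80-87 [x1,x2,x3,x4=1010]: 00000000  (ones: 0)
  rows 88-95 [x1,x2,x3,x4=1011]: 01010101  (ones: 4)
  rows 96-103 [x1,x2,x3,x4=1100]: 00000000  (ones: 0)
  rows 104-111 [x1,x2,x3,x4=1101]: 01010101  (ones: 4)
  rows 112-119 [x1,x2,x3,x4=1110]: 00000000  (ones: 0)
  rows 120-127 [x1,x2,x3,x4=1111]: 01010101  (ones: 4)
Count of 1-rows = 0+4+0+0+0+4+0+0+0+4+0+4+0+4+0+4 = 24

24


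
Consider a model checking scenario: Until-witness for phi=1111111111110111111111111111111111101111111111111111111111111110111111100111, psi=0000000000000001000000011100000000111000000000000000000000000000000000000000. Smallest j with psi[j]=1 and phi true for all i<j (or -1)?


(phi U psi) at 0: need smallest j with psi[j]=1 and phi[i]=1 for all i in [0,j).
Scan from step 0:
  step 0: phi=1, psi=0 -> continue
  step 1: phi=1, psi=0 -> continue
  step 2: phi=1, psi=0 -> continue
  step 3: phi=1, psi=0 -> continue
  step 12: phi=0 -> phi-prefix broken from here
  step 15: psi=1 but phi already failed -> not a witness
  step 23: psi=1 but phi already failed -> not a witness
  step 24: psi=1 but phi already failed -> not a witness
  step 25: psi=1 but phi already failed -> not a witness
  step 34: psi=1 but phi already failed -> not a witness
  step 35: psi=1 but phi already failed -> not a witness
  step 36: psi=1 but phi already failed -> not a witness
  end of trace: no witness -> -1
Witness step = -1

-1


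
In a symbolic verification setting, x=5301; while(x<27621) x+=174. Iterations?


Step 1: x goes from 5301 toward 27621 by 174; the body runs while x<27621, so iterations = ceil((bound-start)/step)
Step 2: Distance=22320
Step 3: ceil(22320/174)=129

129


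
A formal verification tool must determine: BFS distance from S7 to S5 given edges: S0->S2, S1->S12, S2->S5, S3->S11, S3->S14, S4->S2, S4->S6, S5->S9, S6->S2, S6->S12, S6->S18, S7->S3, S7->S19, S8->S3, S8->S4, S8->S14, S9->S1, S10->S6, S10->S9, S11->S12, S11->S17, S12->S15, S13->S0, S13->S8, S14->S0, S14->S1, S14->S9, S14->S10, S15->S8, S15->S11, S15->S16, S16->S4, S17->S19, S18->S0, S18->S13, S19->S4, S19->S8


BFS layer-by-layer from S7:
  dist 0: {S7}
  dist 1: {S3, S19}
  dist 2: {S4, S8, S11, S14}
  dist 3: {S0, S1, S2, S6, S9, S10, S12, S17}
  dist 4: {S5, S15, S18}
  -> S5 reached at distance 4
Shortest path length = 4

4


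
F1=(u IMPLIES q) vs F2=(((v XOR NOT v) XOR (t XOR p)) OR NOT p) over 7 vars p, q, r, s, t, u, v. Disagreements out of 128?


F1 = (u IMPLIES q)
F2 = (((v XOR NOT v) XOR (t XOR p)) OR NOT p)
Evaluate both on each of 128 rows (bits = p,q,r,s,t,u,v):
  row 0 [0000000]: F1=1 F2=1 -> 0
  row 1 [0000001]: F1=1 F2=1 -> 0
  row 2 [0000010]: F1=0 F2=1 (differ) -> 1
  row 3 [0000011]: F1=0 F2=1 (differ) -> 1
  row 4 [0000100]: F1=1 F2=1 -> 0
  (every remaining row is evaluated the same way; all 128 results are listed next)
Full result column, 8 rows per line (p,q,r,s fixed per line; t,u,v runs 000..111 left to right):
  rows 0-7 [p,q,r,s=0000]: 00110011  (ones: 4)
  rows 8-15 [p,q,r,s=0001]: 00110011  (ones: 4)
  rows 16-23 [p,q,r,s=0010]: 00110011  (ones: 4)
  rows 24-31 [p,q,r,s=0011]: 00110011  (ones: 4)
  rows 32-39 [p,q,r,s=0100]: 00000000  (ones: 0)
  rows 40-47 [p,q,r,s=0101]: 00000000  (ones: 0)
  rows 48-55 [p,q,r,s=0110]: 00000000  (ones: 0)
  rows 56-63 [p,q,r,s=0111]: 00000000  (ones: 0)
  rows 64-71 [p,q,r,s=1000]: 11000011  (ones: 4)
  rows 72-79 [p,q,r,s=1001]: 11000011  (ones: 4)
  rows 80-87 [p,q,r,s=1010]: 11000011  (ones: 4)
  rows 88-95 [p,q,r,s=1011]: 11000011  (ones: 4)
  rows 96-103 [p,q,r,s=1100]: 11110000  (ones: 4)
  rows 104-111 [p,q,r,s=1101]: 11110000  (ones: 4)
  rows 112-119 [p,q,r,s=1110]: 11110000  (ones: 4)
  rows 120-127 [p,q,r,s=1111]: 11110000  (ones: 4)
Disagreements = 4+4+4+4+0+0+0+0+4+4+4+4+4+4+4+4 = 48

48


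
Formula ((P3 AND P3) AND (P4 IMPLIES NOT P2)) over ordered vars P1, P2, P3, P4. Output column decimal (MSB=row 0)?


Formula: ((P3 AND P3) AND (P4 IMPLIES NOT P2)) over P1, P2, P3, P4 (16 rows)
Evaluate each row (bits = P1,P2,P3,P4, MSB first):
  row 0 [0000]: ((0 AND 0) AND (0 IMPLIES NOT 0)) -> 0
  row 1 [0001]: ((0 AND 0) AND (1 IMPLIES NOT 0)) -> 0
  row 2 [0010]: ((1 AND 1) AND (0 IMPLIES NOT 0)) -> 1
  row 3 [0011]: ((1 AND 1) AND (1 IMPLIES NOT 0)) -> 1
  row 4 [0100]: ((0 AND 0) AND (0 IMPLIES NOT 1)) -> 0
  row 5 [0101]: ((0 AND 0) AND (1 IMPLIES NOT 1)) -> 0
  row 6 [0110]: ((1 AND 1) AND (0 IMPLIES NOT 1)) -> 1
  row 7 [0111]: ((1 AND 1) AND (1 IMPLIES NOT 1)) -> 0
  row 8 [1000]: ((0 AND 0) AND (0 IMPLIES NOT 0)) -> 0
  row 9 [1001]: ((0 AND 0) AND (1 IMPLIES NOT 0)) -> 0
  row 10 [1010]: ((1 AND 1) AND (0 IMPLIES NOT 0)) -> 1
  row 11 [1011]: ((1 AND 1) AND (1 IMPLIES NOT 0)) -> 1
  row 12 [1100]: ((0 AND 0) AND (0 IMPLIES NOT 1)) -> 0
  row 13 [1101]: ((0 AND 0) AND (1 IMPLIES NOT 1)) -> 0
  row 14 [1110]: ((1 AND 1) AND (0 IMPLIES NOT 1)) -> 1
  row 15 [1111]: ((1 AND 1) AND (1 IMPLIES NOT 1)) -> 0
Full result column, 4 rows per line (P1,P2 fixed per line; P3,P4 runs 00..11 left to right):
  rows 0-3 [P1,P2=00]: 0011  = hex 3
  rows 4-7 [P1,P2=01]: 0010  = hex 2
  rows 8-11 [P1,P2=10]: 0011  = hex 3
  rows 12-15 [P1,P2=11]: 0010  = hex 2
Output column (row 0 .. row 15) = 0011001000110010
Output column grouped in 4s = 0011 0010 0011 0010 = 0x3232
Convert to decimal digit by digit (value = value*16 + digit):
  3 -> 3
  3*16 + 2 = 50
  50*16 + 3 = 803
  803*16 + 2 = 12850
Decimal = 12850

12850


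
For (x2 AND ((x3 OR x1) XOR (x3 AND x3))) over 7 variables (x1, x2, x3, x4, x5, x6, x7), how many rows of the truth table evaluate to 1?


Formula: (x2 AND ((x3 OR x1) XOR (x3 AND x3))) over 7 vars (128 rows)
Evaluate each row (x1, x2, x3, x4, x5, x6, x7 as bits, MSB first):
  row 0 [0000000]: (0 AND ((0 OR 0) XOR (0 AND 0))) -> 0
  row 1 [0000001]: (0 AND ((0 OR 0) XOR (0 AND 0))) -> 0
  row 2 [0000010]: (0 AND ((0 OR 0) XOR (0 AND 0))) -> 0
  row 3 [0000011]: (0 AND ((0 OR 0) XOR (0 AND 0))) -> 0
  row 4 [0000100]: (0 AND ((0 OR 0) XOR (0 AND 0))) -> 0
  (every remaining row is evaluated the same way; all 128 results are listed next)
Full result column, 8 rows per line (x1,x2,x3,x4 fixed per line; x5,x6,x7 runs 000..111 left to right):
  rows 0-7 [x1,x2,x3,x4=0000]: 00000000  (ones: 0)
  rows 8-15 [x1,x2,x3,x4=0001]: 00000000  (ones: 0)
  rows 16-23 [x1,x2,x3,x4=0010]: 00000000  (ones: 0)
  rows 24-31 [x1,x2,x3,x4=0011]: 00000000  (ones: 0)
  rows 32-39 [x1,x2,x3,x4=0100]: 00000000  (ones: 0)
  rows 40-47 [x1,x2,x3,x4=0101]: 00000000  (ones: 0)
  rows 48-55 [x1,x2,x3,x4=0110]: 00000000  (ones: 0)
  rows 56-63 [x1,x2,x3,x4=0111]: 00000000  (ones: 0)
  rows 64-71 [x1,x2,x3,x4=1000]: 00000000  (ones: 0)
  rows 72-79 [x1,x2,x3,x4=1001]: 00000000  (ones: 0)
  rows 80-87 [x1,x2,x3,x4=1010]: 00000000  (ones: 0)
  rows 88-95 [x1,x2,x3,x4=1011]: 00000000  (ones: 0)
  rows 96-103 [x1,x2,x3,x4=1100]: 11111111  (ones: 8)
  rows 104-111 [x1,x2,x3,x4=1101]: 11111111  (ones: 8)
  rows 112-119 [x1,x2,x3,x4=1110]: 00000000  (ones: 0)
  rows 120-127 [x1,x2,x3,x4=1111]: 00000000  (ones: 0)
Count of 1-rows = 0+0+0+0+0+0+0+0+0+0+0+0+8+8+0+0 = 16

16
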